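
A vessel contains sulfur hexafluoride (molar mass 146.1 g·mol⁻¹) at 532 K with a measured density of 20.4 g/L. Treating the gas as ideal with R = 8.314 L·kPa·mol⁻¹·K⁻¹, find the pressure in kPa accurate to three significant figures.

P ≈ 618 kPa

ρ = PM/(RT) ⇒ P = ρRT/M = (20.4 × 8.314 × 532.0) / 146.1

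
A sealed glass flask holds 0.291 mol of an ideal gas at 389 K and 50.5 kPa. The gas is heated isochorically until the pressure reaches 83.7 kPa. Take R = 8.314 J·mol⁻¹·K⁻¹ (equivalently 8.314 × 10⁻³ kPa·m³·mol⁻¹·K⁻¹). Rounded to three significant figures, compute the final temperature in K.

T₂ ≈ 645 K

From PV = nRT: V₁ = nRT₁/P₁ = 0.01864 m³.
V constant ⇒ P ∝ T: V₂ = V₁; T₂ = T₁·(P₂/P₁) = 644.7 K.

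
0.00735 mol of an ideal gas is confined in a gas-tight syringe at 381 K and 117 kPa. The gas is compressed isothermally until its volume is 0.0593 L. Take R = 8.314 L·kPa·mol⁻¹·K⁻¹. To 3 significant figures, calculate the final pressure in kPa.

P₂ ≈ 393 kPa

From PV = nRT: V₁ = nRT₁/P₁ = 0.1990 L.
Isothermal, so P V is constant: T₂ = T₁; P₂ = P₁·(V₁/V₂) = 392.6 kPa.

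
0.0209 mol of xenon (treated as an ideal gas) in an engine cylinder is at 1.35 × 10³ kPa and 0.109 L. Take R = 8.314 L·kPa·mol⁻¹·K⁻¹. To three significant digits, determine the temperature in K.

PV = nRT ⇒ T = PV/(nR) = (1.35e+03 × 0.109) / (0.0209 × 8.314)

T ≈ 847 K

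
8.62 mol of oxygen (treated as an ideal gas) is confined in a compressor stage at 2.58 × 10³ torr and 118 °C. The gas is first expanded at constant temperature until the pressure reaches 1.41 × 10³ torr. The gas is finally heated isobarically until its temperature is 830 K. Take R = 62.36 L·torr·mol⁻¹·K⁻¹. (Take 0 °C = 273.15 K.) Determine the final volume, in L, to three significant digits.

Convert: T₁ = 391.1 K.
From PV = nRT: V₁ = nRT₁/P₁ = 81.50 L.
Isothermal, so P V is constant: T₂ = T₁; V₂ = V₁·(P₁/P₂) = 149.1 L.
P constant ⇒ V ∝ T: P₃ = P₂; V₃ = V₂·(T₃/T₂) = 316.4 L.

V₃ ≈ 316 L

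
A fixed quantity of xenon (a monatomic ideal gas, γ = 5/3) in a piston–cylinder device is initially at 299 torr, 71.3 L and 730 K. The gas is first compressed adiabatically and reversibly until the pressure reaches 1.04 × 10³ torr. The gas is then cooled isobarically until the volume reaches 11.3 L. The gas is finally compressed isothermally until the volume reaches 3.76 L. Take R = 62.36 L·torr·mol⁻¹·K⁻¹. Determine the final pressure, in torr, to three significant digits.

P₄ ≈ 3.13e+03 torr

Adiabatic (γ = 5/3), T V^(γ−1) and P V^γ constant: T₂ = T₁·(P₂/P₁)^((γ−1)/γ) = 1202 K; V₂ = V₁·(P₁/P₂)^(1/γ) = 33.75 L.
Isobaric, so V/T is constant: P₃ = P₂; T₃ = T₂·(V₃/V₂) = 402.4 K.
T constant ⇒ Boyle's law P V = const: T₄ = T₃; P₄ = P₃·(V₃/V₄) = 3126 torr.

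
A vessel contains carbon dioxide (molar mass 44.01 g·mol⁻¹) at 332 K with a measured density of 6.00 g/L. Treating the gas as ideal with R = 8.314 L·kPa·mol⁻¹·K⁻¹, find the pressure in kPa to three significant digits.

ρ = PM/(RT) ⇒ P = ρRT/M = (6.00 × 8.314 × 332.0) / 44.01

P ≈ 376 kPa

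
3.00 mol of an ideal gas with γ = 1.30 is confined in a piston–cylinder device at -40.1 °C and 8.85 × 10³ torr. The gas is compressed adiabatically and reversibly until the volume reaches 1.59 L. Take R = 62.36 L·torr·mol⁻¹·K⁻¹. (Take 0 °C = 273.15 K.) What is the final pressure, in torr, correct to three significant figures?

Convert: T₁ = 233.0 K.
From PV = nRT: V₁ = nRT₁/P₁ = 4.926 L.
Reversible adiabatic, γ = 1.30: T₂ = T₁·(V₁/V₂)^(γ−1) = 327.2 K; P₂ = P₁·(V₁/V₂)^γ = 3.850e+04 torr.

P₂ ≈ 3.85e+04 torr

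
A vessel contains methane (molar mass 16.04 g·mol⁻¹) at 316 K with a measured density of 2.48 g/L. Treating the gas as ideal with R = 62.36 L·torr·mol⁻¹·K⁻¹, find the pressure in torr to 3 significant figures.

ρ = PM/(RT) ⇒ P = ρRT/M = (2.48 × 62.36 × 316.0) / 16.04

P ≈ 3.05e+03 torr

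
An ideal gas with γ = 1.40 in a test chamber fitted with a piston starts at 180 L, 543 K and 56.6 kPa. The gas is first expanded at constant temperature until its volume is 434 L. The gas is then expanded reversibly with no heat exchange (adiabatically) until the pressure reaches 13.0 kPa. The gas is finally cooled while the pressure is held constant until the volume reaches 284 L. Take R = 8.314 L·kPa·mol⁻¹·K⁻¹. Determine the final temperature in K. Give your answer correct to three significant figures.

Isothermal, so P V is constant: T₂ = T₁; P₂ = P₁·(V₁/V₂) = 23.47 kPa.
Reversible adiabatic, γ = 1.40: T₃ = T₂·(P₃/P₂)^((γ−1)/γ) = 458.6 K; V₃ = V₂·(P₂/P₃)^(1/γ) = 661.9 L.
Isobaric, so V/T is constant: P₄ = P₃; T₄ = T₃·(V₄/V₃) = 196.8 K.

T₄ ≈ 197 K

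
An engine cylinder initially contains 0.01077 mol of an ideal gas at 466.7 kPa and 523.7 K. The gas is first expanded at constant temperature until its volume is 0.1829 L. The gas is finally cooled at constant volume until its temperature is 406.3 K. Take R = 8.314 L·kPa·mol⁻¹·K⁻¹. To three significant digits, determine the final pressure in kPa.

P₃ ≈ 199 kPa

From PV = nRT: V₁ = nRT₁/P₁ = 0.1005 L.
T constant ⇒ Boyle's law P V = const: T₂ = T₁; P₂ = P₁·(V₁/V₂) = 256.4 kPa.
Isochoric, so P/T is constant: V₃ = V₂; P₃ = P₂·(T₃/T₂) = 198.9 kPa.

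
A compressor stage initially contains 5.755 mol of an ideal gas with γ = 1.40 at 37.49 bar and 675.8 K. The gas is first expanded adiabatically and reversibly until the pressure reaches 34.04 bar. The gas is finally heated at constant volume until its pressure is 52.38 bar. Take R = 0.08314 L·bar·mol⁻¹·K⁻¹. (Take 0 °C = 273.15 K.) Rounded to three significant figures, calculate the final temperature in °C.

From PV = nRT: V₁ = nRT₁/P₁ = 8.625 L.
Reversible adiabatic, γ = 1.40: T₂ = T₁·(P₂/P₁)^((γ−1)/γ) = 657.4 K; V₂ = V₁·(P₁/P₂)^(1/γ) = 9.241 L.
V constant ⇒ P ∝ T: V₃ = V₂; T₃ = T₂·(P₃/P₂) = 1012 K.

T₃ ≈ 738 °C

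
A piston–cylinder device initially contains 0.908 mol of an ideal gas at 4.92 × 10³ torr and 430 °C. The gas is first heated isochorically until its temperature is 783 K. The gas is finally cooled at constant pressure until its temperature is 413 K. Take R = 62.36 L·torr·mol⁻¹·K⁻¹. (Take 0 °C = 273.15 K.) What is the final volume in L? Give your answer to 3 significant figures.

Convert: T₁ = 703.1 K.
From PV = nRT: V₁ = nRT₁/P₁ = 8.092 L.
V constant ⇒ P ∝ T: V₂ = V₁; P₂ = P₁·(T₂/T₁) = 5479 torr.
Isobaric, so V/T is constant: P₃ = P₂; V₃ = V₂·(T₃/T₂) = 4.268 L.

V₃ ≈ 4.27 L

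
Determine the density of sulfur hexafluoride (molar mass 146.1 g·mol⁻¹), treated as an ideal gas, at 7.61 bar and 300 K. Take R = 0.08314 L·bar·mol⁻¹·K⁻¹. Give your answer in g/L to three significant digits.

ρ ≈ 44.6 g/L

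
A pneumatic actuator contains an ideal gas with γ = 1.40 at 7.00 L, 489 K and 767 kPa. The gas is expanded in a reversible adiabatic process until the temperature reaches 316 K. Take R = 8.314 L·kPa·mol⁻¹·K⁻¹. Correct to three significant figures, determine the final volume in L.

Reversible adiabatic, γ = 1.40: P₂ = P₁·(T₂/T₁)^(γ/(γ−1)) = 166.4 kPa; V₂ = V₁·(T₁/T₂)^(1/(γ−1)) = 20.85 L.

V₂ ≈ 20.9 L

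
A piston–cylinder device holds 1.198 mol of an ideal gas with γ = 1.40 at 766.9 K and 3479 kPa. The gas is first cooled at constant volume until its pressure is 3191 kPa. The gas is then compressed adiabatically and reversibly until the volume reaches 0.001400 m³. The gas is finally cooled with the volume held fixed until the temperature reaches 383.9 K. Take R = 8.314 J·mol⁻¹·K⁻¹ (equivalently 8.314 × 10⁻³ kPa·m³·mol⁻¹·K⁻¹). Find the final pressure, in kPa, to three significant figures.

P₄ ≈ 2.73e+03 kPa

From PV = nRT: V₁ = nRT₁/P₁ = 0.002196 m³.
V constant ⇒ P ∝ T: V₂ = V₁; T₂ = T₁·(P₂/P₁) = 703.4 K.
Adiabatic (γ = 1.40), T V^(γ−1) and P V^γ constant: T₃ = T₂·(V₂/V₃)^(γ−1) = 842.1 K; P₃ = P₂·(V₂/V₃)^γ = 5991 kPa.
Isochoric, so P/T is constant: V₄ = V₃; P₄ = P₃·(T₄/T₃) = 2731 kPa.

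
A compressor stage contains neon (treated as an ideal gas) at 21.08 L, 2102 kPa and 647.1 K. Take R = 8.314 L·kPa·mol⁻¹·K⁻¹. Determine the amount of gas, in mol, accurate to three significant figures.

PV = nRT ⇒ n = PV/(RT) = (2102 × 21.08) / (8.314 × 647.1)

n ≈ 8.24 mol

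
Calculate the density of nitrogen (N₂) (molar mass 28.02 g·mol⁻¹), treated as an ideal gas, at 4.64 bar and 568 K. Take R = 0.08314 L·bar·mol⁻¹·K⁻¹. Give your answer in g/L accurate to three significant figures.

ρ = PM/(RT) = (4.64 × 28.02) / (0.08314 × 568.0)

ρ ≈ 2.75 g/L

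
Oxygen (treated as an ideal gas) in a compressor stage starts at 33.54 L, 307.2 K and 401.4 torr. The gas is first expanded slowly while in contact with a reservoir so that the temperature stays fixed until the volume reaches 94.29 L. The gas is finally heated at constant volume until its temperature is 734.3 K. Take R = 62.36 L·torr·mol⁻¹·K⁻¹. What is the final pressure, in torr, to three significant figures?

P₃ ≈ 341 torr

T constant ⇒ Boyle's law P V = const: T₂ = T₁; P₂ = P₁·(V₁/V₂) = 142.8 torr.
V constant ⇒ P ∝ T: V₃ = V₂; P₃ = P₂·(T₃/T₂) = 341.3 torr.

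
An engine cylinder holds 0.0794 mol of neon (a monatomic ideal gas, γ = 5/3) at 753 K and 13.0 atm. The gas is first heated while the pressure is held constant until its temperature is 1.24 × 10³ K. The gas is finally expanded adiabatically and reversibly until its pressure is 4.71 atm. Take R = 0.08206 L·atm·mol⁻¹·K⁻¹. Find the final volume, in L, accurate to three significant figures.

From PV = nRT: V₁ = nRT₁/P₁ = 0.3774 L.
P constant ⇒ V ∝ T: P₂ = P₁; V₂ = V₁·(T₂/T₁) = 0.6215 L.
Adiabatic (γ = 5/3), T V^(γ−1) and P V^γ constant: T₃ = T₂·(P₃/P₂)^((γ−1)/γ) = 826.1 K; V₃ = V₂·(P₂/P₃)^(1/γ) = 1.143 L.

V₃ ≈ 1.14 L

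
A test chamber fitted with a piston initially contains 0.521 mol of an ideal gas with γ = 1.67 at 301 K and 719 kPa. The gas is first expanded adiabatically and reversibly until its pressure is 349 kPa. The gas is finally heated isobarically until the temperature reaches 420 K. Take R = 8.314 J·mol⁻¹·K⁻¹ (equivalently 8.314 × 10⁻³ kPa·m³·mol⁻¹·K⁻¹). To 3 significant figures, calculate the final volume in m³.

V₃ ≈ 0.00521 m³

From PV = nRT: V₁ = nRT₁/P₁ = 0.001813 m³.
Reversible adiabatic, γ = 1.67: T₂ = T₁·(P₂/P₁)^((γ−1)/γ) = 225.2 K; V₂ = V₁·(P₁/P₂)^(1/γ) = 0.002795 m³.
Isobaric, so V/T is constant: P₃ = P₂; V₃ = V₂·(T₃/T₂) = 0.005213 m³.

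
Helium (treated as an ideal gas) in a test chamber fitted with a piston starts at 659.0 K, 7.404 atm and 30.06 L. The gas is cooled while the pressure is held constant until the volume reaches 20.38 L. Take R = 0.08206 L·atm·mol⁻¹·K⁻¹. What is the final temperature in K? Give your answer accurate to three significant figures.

Isobaric, so V/T is constant: P₂ = P₁; T₂ = T₁·(V₂/V₁) = 446.8 K.

T₂ ≈ 447 K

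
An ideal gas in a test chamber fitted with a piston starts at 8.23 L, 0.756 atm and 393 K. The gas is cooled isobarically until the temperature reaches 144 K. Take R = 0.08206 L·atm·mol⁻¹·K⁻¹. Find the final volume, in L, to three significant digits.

P constant ⇒ V ∝ T: P₂ = P₁; V₂ = V₁·(T₂/T₁) = 3.016 L.

V₂ ≈ 3.02 L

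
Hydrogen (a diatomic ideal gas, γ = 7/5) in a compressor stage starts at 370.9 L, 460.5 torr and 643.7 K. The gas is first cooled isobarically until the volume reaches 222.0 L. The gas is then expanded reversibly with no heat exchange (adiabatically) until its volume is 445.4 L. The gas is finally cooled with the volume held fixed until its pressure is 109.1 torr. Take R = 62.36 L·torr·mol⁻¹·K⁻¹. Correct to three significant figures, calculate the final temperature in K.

T₄ ≈ 183 K

Isobaric, so V/T is constant: P₂ = P₁; T₂ = T₁·(V₂/V₁) = 385.3 K.
Adiabatic (γ = 7/5), T V^(γ−1) and P V^γ constant: T₃ = T₂·(V₂/V₃)^(γ−1) = 291.6 K; P₃ = P₂·(V₂/V₃)^γ = 173.7 torr.
V constant ⇒ P ∝ T: V₄ = V₃; T₄ = T₃·(P₄/P₃) = 183.1 K.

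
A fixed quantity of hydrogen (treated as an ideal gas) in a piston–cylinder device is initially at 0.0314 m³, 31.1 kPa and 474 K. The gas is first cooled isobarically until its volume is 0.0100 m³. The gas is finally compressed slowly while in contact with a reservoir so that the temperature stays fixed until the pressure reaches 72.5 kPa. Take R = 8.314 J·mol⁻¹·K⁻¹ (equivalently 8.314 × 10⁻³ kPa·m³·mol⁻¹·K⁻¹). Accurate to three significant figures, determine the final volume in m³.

V₃ ≈ 0.00429 m³

P constant ⇒ V ∝ T: P₂ = P₁; T₂ = T₁·(V₂/V₁) = 151.0 K.
T constant ⇒ Boyle's law P V = const: T₃ = T₂; V₃ = V₂·(P₂/P₃) = 0.004290 m³.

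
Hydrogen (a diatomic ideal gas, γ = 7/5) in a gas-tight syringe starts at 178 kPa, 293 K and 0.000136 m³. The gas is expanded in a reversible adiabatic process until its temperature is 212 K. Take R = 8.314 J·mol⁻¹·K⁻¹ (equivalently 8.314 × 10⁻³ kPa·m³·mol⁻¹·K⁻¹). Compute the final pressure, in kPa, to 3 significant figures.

Reversible adiabatic, γ = 7/5: P₂ = P₁·(T₂/T₁)^(γ/(γ−1)) = 57.35 kPa; V₂ = V₁·(T₁/T₂)^(1/(γ−1)) = 0.0003054 m³.

P₂ ≈ 57.4 kPa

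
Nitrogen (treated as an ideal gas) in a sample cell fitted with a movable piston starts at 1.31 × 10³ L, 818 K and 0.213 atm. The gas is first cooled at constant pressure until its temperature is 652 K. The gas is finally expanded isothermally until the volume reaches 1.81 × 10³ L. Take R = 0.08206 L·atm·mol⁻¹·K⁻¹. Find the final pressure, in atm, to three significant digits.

P constant ⇒ V ∝ T: P₂ = P₁; V₂ = V₁·(T₂/T₁) = 1044 L.
T constant ⇒ Boyle's law P V = const: T₃ = T₂; P₃ = P₂·(V₂/V₃) = 0.1229 atm.

P₃ ≈ 0.123 atm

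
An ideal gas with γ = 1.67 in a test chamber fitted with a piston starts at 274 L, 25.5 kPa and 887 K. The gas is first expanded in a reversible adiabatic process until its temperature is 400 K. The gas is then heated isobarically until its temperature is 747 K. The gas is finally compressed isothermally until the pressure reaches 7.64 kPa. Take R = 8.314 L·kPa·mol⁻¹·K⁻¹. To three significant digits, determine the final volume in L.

V₄ ≈ 770 L

Reversible adiabatic, γ = 1.67: P₂ = P₁·(T₂/T₁)^(γ/(γ−1)) = 3.503 kPa; V₂ = V₁·(T₁/T₂)^(1/(γ−1)) = 899.4 L.
P constant ⇒ V ∝ T: P₃ = P₂; V₃ = V₂·(T₃/T₂) = 1680 L.
Isothermal, so P V is constant: T₄ = T₃; V₄ = V₃·(P₃/P₄) = 770.2 L.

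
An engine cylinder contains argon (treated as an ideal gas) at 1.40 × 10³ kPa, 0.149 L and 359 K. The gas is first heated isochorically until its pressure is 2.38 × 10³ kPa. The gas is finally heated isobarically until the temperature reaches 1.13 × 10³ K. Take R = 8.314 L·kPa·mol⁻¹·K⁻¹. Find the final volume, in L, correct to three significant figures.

V₃ ≈ 0.276 L

V constant ⇒ P ∝ T: V₂ = V₁; T₂ = T₁·(P₂/P₁) = 610.3 K.
Isobaric, so V/T is constant: P₃ = P₂; V₃ = V₂·(T₃/T₂) = 0.2759 L.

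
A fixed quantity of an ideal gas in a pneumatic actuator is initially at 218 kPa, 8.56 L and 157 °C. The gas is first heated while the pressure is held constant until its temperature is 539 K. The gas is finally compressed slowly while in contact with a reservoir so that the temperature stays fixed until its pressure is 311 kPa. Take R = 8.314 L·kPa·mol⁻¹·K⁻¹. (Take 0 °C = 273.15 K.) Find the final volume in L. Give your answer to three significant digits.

Convert: T₁ = 430.1 K.
P constant ⇒ V ∝ T: P₂ = P₁; V₂ = V₁·(T₂/T₁) = 10.73 L.
Isothermal, so P V is constant: T₃ = T₂; V₃ = V₂·(P₂/P₃) = 7.519 L.

V₃ ≈ 7.52 L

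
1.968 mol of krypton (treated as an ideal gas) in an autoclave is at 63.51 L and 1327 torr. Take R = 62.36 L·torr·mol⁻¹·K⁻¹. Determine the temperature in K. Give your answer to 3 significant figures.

PV = nRT ⇒ T = PV/(nR) = (1327 × 63.51) / (1.968 × 62.36)

T ≈ 687 K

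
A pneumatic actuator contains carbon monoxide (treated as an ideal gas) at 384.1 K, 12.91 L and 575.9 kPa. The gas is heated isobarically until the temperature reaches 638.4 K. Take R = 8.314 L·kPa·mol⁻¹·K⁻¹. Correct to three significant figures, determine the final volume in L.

P constant ⇒ V ∝ T: P₂ = P₁; V₂ = V₁·(T₂/T₁) = 21.46 L.

V₂ ≈ 21.5 L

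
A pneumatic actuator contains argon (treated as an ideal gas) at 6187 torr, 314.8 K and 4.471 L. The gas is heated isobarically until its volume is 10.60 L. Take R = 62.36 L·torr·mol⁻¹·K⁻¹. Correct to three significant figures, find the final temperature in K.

Isobaric, so V/T is constant: P₂ = P₁; T₂ = T₁·(V₂/V₁) = 746.3 K.

T₂ ≈ 746 K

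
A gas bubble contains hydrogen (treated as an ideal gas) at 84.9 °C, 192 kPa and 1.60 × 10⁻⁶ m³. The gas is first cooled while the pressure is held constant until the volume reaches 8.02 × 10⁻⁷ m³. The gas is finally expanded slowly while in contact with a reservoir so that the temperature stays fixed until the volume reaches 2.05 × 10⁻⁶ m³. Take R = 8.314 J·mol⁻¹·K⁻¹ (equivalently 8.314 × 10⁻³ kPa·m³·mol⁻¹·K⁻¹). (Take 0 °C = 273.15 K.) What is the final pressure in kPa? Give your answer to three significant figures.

P₃ ≈ 75.1 kPa

Convert: T₁ = 358.0 K.
P constant ⇒ V ∝ T: P₂ = P₁; T₂ = T₁·(V₂/V₁) = 179.5 K.
T constant ⇒ Boyle's law P V = const: T₃ = T₂; P₃ = P₂·(V₂/V₃) = 75.11 kPa.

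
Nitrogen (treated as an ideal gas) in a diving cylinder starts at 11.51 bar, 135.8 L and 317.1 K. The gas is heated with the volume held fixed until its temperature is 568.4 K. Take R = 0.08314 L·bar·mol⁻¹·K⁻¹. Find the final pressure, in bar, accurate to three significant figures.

Isochoric, so P/T is constant: V₂ = V₁; P₂ = P₁·(T₂/T₁) = 20.63 bar.

P₂ ≈ 20.6 bar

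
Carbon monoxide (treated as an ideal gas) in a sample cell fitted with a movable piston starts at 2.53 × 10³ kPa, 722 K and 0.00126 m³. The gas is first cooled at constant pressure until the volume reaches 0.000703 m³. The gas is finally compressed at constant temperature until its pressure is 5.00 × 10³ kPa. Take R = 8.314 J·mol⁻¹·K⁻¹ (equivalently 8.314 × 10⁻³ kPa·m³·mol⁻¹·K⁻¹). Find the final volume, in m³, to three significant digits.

V₃ ≈ 0.000356 m³

P constant ⇒ V ∝ T: P₂ = P₁; T₂ = T₁·(V₂/V₁) = 402.8 K.
T constant ⇒ Boyle's law P V = const: T₃ = T₂; V₃ = V₂·(P₂/P₃) = 0.0003557 m³.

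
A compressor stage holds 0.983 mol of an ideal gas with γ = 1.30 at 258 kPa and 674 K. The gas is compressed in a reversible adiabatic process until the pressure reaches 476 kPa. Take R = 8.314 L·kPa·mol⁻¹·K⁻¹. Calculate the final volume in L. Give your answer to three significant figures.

From PV = nRT: V₁ = nRT₁/P₁ = 21.35 L.
Reversible adiabatic, γ = 1.30: T₂ = T₁·(P₂/P₁)^((γ−1)/γ) = 776.3 K; V₂ = V₁·(P₁/P₂)^(1/γ) = 13.33 L.

V₂ ≈ 13.3 L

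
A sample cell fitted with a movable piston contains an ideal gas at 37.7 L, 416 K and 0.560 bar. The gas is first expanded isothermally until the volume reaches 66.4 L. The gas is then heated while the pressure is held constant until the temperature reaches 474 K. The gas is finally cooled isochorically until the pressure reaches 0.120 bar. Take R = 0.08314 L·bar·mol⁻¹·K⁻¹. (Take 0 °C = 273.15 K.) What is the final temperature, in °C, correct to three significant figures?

T₄ ≈ -94.3 °C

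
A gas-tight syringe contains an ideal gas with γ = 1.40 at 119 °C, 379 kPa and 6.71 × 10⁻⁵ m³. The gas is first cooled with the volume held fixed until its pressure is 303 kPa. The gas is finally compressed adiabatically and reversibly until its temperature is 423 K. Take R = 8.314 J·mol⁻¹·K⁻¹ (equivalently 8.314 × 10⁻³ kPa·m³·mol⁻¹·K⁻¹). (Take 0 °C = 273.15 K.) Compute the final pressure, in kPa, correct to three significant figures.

P₃ ≈ 864 kPa

Convert: T₁ = 392.1 K.
Isochoric, so P/T is constant: V₂ = V₁; T₂ = T₁·(P₂/P₁) = 313.5 K.
Reversible adiabatic, γ = 1.40: P₃ = P₂·(T₃/T₂)^(γ/(γ−1)) = 864.4 kPa; V₃ = V₂·(T₂/T₃)^(1/(γ−1)) = 3.173e-05 m³.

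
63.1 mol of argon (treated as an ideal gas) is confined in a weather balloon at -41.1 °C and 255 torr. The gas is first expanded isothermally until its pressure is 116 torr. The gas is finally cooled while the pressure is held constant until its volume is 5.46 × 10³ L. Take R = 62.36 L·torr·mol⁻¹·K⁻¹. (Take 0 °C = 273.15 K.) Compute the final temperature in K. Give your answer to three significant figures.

T₃ ≈ 161 K

Convert: T₁ = 232.0 K.
From PV = nRT: V₁ = nRT₁/P₁ = 3581 L.
Isothermal, so P V is constant: T₂ = T₁; V₂ = V₁·(P₁/P₂) = 7872 L.
Isobaric, so V/T is constant: P₃ = P₂; T₃ = T₂·(V₃/V₂) = 161.0 K.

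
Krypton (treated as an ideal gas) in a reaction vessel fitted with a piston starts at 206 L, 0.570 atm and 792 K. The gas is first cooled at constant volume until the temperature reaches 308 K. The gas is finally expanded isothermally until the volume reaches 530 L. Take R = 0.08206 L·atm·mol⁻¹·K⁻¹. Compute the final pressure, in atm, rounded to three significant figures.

P₃ ≈ 0.0862 atm

V constant ⇒ P ∝ T: V₂ = V₁; P₂ = P₁·(T₂/T₁) = 0.2217 atm.
T constant ⇒ Boyle's law P V = const: T₃ = T₂; P₃ = P₂·(V₂/V₃) = 0.08616 atm.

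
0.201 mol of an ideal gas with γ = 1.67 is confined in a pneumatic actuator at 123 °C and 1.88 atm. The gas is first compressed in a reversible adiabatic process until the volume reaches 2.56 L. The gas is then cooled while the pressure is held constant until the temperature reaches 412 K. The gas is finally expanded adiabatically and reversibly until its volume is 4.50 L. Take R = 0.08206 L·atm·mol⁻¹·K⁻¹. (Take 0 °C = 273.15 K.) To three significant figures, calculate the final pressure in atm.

P₄ ≈ 0.926 atm

Convert: T₁ = 396.1 K.
From PV = nRT: V₁ = nRT₁/P₁ = 3.476 L.
Adiabatic (γ = 1.67), T V^(γ−1) and P V^γ constant: T₂ = T₁·(V₁/V₂)^(γ−1) = 486.2 K; P₂ = P₁·(V₁/V₂)^γ = 3.133 atm.
P constant ⇒ V ∝ T: P₃ = P₂; V₃ = V₂·(T₃/T₂) = 2.169 L.
Adiabatic (γ = 1.67), T V^(γ−1) and P V^γ constant: T₄ = T₃·(V₃/V₄)^(γ−1) = 252.7 K; P₄ = P₃·(V₃/V₄)^γ = 0.9262 atm.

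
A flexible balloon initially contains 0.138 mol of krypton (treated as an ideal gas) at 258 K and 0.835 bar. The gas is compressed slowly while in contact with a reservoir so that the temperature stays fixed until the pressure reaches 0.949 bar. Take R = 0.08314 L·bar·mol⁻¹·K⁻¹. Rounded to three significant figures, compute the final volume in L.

V₂ ≈ 3.12 L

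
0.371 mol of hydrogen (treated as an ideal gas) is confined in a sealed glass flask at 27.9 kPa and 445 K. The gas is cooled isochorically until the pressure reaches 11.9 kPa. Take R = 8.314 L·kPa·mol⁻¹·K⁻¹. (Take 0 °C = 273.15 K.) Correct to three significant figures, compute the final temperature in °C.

From PV = nRT: V₁ = nRT₁/P₁ = 49.20 L.
Isochoric, so P/T is constant: V₂ = V₁; T₂ = T₁·(P₂/P₁) = 189.8 K.

T₂ ≈ -83.3 °C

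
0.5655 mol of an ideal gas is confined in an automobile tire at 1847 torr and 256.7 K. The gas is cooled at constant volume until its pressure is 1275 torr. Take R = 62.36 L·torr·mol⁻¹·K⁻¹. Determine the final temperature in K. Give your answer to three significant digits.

T₂ ≈ 177 K

From PV = nRT: V₁ = nRT₁/P₁ = 4.901 L.
V constant ⇒ P ∝ T: V₂ = V₁; T₂ = T₁·(P₂/P₁) = 177.2 K.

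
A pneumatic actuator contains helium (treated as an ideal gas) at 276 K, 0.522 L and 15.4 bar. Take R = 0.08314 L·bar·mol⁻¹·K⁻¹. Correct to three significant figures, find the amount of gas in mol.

PV = nRT ⇒ n = PV/(RT) = (15.4 × 0.522) / (0.08314 × 276)

n ≈ 0.350 mol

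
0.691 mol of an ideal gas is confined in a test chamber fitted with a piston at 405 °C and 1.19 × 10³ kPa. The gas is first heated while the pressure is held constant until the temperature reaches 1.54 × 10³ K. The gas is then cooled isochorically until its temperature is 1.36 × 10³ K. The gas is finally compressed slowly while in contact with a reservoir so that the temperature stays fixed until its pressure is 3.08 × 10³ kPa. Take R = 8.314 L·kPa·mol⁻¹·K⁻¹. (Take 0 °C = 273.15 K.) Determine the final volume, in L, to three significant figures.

V₄ ≈ 2.54 L

Convert: T₁ = 678.1 K.
From PV = nRT: V₁ = nRT₁/P₁ = 3.274 L.
P constant ⇒ V ∝ T: P₂ = P₁; V₂ = V₁·(T₂/T₁) = 7.435 L.
Isochoric, so P/T is constant: V₃ = V₂; P₃ = P₂·(T₃/T₂) = 1051 kPa.
T constant ⇒ Boyle's law P V = const: T₄ = T₃; V₄ = V₃·(P₃/P₄) = 2.537 L.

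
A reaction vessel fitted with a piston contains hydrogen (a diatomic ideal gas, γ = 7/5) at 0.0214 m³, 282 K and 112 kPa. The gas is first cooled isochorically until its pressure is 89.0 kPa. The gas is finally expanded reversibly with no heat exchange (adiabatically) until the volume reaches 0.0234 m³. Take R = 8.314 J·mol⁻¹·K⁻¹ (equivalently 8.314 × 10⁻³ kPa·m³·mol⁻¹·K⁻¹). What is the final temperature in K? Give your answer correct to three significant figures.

T₃ ≈ 216 K

V constant ⇒ P ∝ T: V₂ = V₁; T₂ = T₁·(P₂/P₁) = 224.1 K.
Reversible adiabatic, γ = 7/5: T₃ = T₂·(V₂/V₃)^(γ−1) = 216.2 K; P₃ = P₂·(V₂/V₃)^γ = 78.54 kPa.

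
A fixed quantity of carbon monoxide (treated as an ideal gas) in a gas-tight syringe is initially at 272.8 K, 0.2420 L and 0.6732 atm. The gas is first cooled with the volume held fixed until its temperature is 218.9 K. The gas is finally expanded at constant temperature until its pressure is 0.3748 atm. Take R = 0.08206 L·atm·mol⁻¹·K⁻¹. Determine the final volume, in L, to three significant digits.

V₃ ≈ 0.349 L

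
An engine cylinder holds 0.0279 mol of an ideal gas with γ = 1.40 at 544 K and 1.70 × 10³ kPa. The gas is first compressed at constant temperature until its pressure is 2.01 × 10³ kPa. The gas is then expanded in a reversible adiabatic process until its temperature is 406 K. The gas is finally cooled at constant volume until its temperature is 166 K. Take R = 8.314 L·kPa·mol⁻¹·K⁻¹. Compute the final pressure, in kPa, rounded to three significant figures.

P₄ ≈ 295 kPa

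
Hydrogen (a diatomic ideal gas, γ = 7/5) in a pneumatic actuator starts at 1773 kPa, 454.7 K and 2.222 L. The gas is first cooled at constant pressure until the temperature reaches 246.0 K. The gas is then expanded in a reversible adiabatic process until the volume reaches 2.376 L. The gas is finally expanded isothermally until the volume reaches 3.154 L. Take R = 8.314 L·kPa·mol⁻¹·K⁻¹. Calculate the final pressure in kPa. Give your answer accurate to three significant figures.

P constant ⇒ V ∝ T: P₂ = P₁; V₂ = V₁·(T₂/T₁) = 1.202 L.
Adiabatic (γ = 7/5), T V^(γ−1) and P V^γ constant: T₃ = T₂·(V₂/V₃)^(γ−1) = 187.3 K; P₃ = P₂·(V₂/V₃)^γ = 683.1 kPa.
Isothermal, so P V is constant: T₄ = T₃; P₄ = P₃·(V₃/V₄) = 514.6 kPa.

P₄ ≈ 515 kPa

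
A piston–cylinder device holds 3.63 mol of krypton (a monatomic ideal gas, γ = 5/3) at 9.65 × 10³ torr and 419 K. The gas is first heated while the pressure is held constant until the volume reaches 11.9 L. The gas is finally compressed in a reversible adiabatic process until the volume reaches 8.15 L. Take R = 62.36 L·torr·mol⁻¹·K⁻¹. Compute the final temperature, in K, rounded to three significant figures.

T₃ ≈ 653 K

From PV = nRT: V₁ = nRT₁/P₁ = 9.829 L.
P constant ⇒ V ∝ T: P₂ = P₁; T₂ = T₁·(V₂/V₁) = 507.3 K.
Adiabatic (γ = 5/3), T V^(γ−1) and P V^γ constant: T₃ = T₂·(V₂/V₃)^(γ−1) = 652.9 K; P₃ = P₂·(V₂/V₃)^γ = 1.813e+04 torr.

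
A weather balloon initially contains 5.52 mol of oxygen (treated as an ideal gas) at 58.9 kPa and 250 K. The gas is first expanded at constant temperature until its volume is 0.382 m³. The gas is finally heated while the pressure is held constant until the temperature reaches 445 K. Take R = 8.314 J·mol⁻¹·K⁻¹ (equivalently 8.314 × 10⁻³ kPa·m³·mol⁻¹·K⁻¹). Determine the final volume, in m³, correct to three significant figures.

From PV = nRT: V₁ = nRT₁/P₁ = 0.1948 m³.
T constant ⇒ Boyle's law P V = const: T₂ = T₁; P₂ = P₁·(V₁/V₂) = 30.03 kPa.
P constant ⇒ V ∝ T: P₃ = P₂; V₃ = V₂·(T₃/T₂) = 0.6800 m³.

V₃ ≈ 0.680 m³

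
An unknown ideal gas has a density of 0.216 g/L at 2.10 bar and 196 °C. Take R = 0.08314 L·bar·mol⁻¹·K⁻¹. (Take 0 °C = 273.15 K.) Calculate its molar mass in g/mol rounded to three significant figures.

M ≈ 4.01 g/mol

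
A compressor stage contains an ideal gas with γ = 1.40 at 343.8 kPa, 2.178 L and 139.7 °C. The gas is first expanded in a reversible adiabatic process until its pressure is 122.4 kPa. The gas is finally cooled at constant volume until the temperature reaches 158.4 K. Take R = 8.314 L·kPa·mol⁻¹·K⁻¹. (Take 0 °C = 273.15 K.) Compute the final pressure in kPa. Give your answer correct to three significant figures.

P₃ ≈ 63.1 kPa

Convert: T₁ = 412.8 K.
Reversible adiabatic, γ = 1.40: T₂ = T₁·(P₂/P₁)^((γ−1)/γ) = 307.4 K; V₂ = V₁·(P₁/P₂)^(1/γ) = 4.554 L.
Isochoric, so P/T is constant: V₃ = V₂; P₃ = P₂·(T₃/T₂) = 63.08 kPa.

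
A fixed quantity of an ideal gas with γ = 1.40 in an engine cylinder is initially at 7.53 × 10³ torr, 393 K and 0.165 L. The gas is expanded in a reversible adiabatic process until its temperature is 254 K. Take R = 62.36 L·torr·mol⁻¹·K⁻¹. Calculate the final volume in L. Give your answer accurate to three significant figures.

V₂ ≈ 0.491 L

Reversible adiabatic, γ = 1.40: P₂ = P₁·(T₂/T₁)^(γ/(γ−1)) = 1634 torr; V₂ = V₁·(T₁/T₂)^(1/(γ−1)) = 0.4913 L.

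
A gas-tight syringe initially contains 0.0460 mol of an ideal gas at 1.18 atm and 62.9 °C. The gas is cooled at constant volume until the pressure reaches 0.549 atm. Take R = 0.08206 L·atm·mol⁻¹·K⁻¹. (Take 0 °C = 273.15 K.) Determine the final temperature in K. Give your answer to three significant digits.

Convert: T₁ = 336.0 K.
From PV = nRT: V₁ = nRT₁/P₁ = 1.075 L.
Isochoric, so P/T is constant: V₂ = V₁; T₂ = T₁·(P₂/P₁) = 156.3 K.

T₂ ≈ 156 K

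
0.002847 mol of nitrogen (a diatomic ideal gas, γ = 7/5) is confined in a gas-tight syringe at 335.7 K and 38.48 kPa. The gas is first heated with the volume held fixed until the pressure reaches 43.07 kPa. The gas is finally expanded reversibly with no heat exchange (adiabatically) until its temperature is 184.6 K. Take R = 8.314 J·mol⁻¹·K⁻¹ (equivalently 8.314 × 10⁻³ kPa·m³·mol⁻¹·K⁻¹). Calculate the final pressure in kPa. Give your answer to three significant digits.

P₃ ≈ 3.58 kPa

From PV = nRT: V₁ = nRT₁/P₁ = 0.0002065 m³.
Isochoric, so P/T is constant: V₂ = V₁; T₂ = T₁·(P₂/P₁) = 375.7 K.
Adiabatic (γ = 7/5), T V^(γ−1) and P V^γ constant: P₃ = P₂·(T₃/T₂)^(γ/(γ−1)) = 3.580 kPa; V₃ = V₂·(T₂/T₃)^(1/(γ−1)) = 0.001221 m³.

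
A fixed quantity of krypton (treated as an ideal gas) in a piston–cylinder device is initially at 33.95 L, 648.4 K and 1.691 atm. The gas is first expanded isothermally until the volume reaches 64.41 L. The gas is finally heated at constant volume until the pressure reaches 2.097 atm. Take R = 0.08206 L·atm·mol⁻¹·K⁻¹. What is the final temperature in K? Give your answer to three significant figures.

T₃ ≈ 1.53e+03 K

Isothermal, so P V is constant: T₂ = T₁; P₂ = P₁·(V₁/V₂) = 0.8913 atm.
V constant ⇒ P ∝ T: V₃ = V₂; T₃ = T₂·(P₃/P₂) = 1525 K.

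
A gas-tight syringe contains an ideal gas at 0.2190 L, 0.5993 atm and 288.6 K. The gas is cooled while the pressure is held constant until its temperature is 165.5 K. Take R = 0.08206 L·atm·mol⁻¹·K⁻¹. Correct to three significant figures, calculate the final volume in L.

V₂ ≈ 0.126 L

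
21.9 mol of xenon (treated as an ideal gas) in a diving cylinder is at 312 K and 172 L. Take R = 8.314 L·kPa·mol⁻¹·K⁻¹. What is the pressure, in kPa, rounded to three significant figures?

P ≈ 330 kPa

PV = nRT ⇒ P = nRT/V = (21.9 × 8.314 × 312) / 172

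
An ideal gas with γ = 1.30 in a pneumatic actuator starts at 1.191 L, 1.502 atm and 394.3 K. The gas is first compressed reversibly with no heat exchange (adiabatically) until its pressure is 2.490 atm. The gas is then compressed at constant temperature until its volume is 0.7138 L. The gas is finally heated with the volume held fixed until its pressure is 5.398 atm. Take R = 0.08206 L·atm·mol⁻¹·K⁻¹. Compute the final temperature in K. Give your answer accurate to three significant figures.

T₄ ≈ 849 K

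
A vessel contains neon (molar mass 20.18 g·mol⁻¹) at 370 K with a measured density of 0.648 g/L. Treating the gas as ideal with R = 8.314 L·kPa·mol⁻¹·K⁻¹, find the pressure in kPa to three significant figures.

P ≈ 98.8 kPa

ρ = PM/(RT) ⇒ P = ρRT/M = (0.648 × 8.314 × 370.0) / 20.18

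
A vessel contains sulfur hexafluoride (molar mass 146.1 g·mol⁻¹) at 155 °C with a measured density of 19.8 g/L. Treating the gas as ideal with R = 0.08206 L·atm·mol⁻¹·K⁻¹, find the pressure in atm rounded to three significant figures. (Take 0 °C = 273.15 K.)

ρ = PM/(RT) ⇒ P = ρRT/M = (19.8 × 0.08206 × 428.1) / 146.1

P ≈ 4.76 atm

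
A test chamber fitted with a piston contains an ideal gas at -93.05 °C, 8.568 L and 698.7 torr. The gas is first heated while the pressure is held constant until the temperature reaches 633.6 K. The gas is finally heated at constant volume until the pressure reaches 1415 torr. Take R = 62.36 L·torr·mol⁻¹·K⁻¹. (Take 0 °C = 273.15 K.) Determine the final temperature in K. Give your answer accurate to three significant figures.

Convert: T₁ = 180.1 K.
Isobaric, so V/T is constant: P₂ = P₁; V₂ = V₁·(T₂/T₁) = 30.14 L.
V constant ⇒ P ∝ T: V₃ = V₂; T₃ = T₂·(P₃/P₂) = 1283 K.

T₃ ≈ 1.28e+03 K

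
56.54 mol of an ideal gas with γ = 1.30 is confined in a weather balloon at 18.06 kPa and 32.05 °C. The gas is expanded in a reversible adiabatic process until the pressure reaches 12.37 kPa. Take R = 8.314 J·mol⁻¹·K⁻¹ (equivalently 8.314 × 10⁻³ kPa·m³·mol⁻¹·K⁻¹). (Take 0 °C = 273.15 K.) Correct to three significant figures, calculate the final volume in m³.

Convert: T₁ = 305.2 K.
From PV = nRT: V₁ = nRT₁/P₁ = 7.944 m³.
Adiabatic (γ = 1.30), T V^(γ−1) and P V^γ constant: T₂ = T₁·(P₂/P₁)^((γ−1)/γ) = 279.7 K; V₂ = V₁·(P₁/P₂)^(1/γ) = 10.63 m³.

V₂ ≈ 10.6 m³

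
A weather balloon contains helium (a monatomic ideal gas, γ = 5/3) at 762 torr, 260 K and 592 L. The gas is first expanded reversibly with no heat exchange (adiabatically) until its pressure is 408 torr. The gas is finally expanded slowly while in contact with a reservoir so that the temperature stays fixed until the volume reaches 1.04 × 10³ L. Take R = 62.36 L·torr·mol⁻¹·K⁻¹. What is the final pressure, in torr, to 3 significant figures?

Reversible adiabatic, γ = 5/3: T₂ = T₁·(P₂/P₁)^((γ−1)/γ) = 202.5 K; V₂ = V₁·(P₁/P₂)^(1/γ) = 861.2 L.
T constant ⇒ Boyle's law P V = const: T₃ = T₂; P₃ = P₂·(V₂/V₃) = 337.9 torr.

P₃ ≈ 338 torr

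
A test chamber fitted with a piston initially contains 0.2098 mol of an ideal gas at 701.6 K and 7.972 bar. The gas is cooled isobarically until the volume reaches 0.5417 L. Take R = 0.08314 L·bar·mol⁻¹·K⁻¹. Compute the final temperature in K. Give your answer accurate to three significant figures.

From PV = nRT: V₁ = nRT₁/P₁ = 1.535 L.
P constant ⇒ V ∝ T: P₂ = P₁; T₂ = T₁·(V₂/V₁) = 247.6 K.

T₂ ≈ 248 K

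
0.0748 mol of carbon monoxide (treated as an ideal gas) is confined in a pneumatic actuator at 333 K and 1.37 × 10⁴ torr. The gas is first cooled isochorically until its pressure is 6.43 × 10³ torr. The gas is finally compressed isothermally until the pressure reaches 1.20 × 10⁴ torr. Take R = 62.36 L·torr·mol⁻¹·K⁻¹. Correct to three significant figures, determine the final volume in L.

V₃ ≈ 0.0608 L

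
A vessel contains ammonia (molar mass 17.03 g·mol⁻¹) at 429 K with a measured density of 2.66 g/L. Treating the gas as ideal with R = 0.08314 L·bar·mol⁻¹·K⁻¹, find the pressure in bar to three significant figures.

P ≈ 5.57 bar

ρ = PM/(RT) ⇒ P = ρRT/M = (2.66 × 0.08314 × 429.0) / 17.03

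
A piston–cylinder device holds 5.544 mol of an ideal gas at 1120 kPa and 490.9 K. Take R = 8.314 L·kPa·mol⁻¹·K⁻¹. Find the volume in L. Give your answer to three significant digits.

V ≈ 20.2 L

PV = nRT ⇒ V = nRT/P = (5.544 × 8.314 × 490.9) / 1120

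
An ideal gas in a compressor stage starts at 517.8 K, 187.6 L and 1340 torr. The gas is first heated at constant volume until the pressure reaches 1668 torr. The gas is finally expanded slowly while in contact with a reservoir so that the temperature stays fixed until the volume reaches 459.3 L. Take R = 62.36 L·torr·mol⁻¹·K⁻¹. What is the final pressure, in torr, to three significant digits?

Isochoric, so P/T is constant: V₂ = V₁; T₂ = T₁·(P₂/P₁) = 644.5 K.
Isothermal, so P V is constant: T₃ = T₂; P₃ = P₂·(V₂/V₃) = 681.3 torr.

P₃ ≈ 681 torr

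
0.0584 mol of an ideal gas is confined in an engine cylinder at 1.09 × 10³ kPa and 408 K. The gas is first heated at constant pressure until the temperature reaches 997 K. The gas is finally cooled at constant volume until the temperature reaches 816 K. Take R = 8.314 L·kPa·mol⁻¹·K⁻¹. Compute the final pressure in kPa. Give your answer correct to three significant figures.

P₃ ≈ 892 kPa

From PV = nRT: V₁ = nRT₁/P₁ = 0.1817 L.
Isobaric, so V/T is constant: P₂ = P₁; V₂ = V₁·(T₂/T₁) = 0.4441 L.
Isochoric, so P/T is constant: V₃ = V₂; P₃ = P₂·(T₃/T₂) = 892.1 kPa.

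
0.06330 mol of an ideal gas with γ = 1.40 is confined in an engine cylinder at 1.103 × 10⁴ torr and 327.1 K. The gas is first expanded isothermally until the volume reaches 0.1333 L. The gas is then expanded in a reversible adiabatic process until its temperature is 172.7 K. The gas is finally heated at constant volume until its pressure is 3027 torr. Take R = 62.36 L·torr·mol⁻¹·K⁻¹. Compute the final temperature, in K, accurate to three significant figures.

From PV = nRT: V₁ = nRT₁/P₁ = 0.1171 L.
T constant ⇒ Boyle's law P V = const: T₂ = T₁; P₂ = P₁·(V₁/V₂) = 9686 torr.
Reversible adiabatic, γ = 1.40: P₃ = P₂·(T₃/T₂)^(γ/(γ−1)) = 1036 torr; V₃ = V₂·(T₂/T₃)^(1/(γ−1)) = 0.6581 L.
Isochoric, so P/T is constant: V₄ = V₃; T₄ = T₃·(P₄/P₃) = 504.7 K.

T₄ ≈ 505 K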